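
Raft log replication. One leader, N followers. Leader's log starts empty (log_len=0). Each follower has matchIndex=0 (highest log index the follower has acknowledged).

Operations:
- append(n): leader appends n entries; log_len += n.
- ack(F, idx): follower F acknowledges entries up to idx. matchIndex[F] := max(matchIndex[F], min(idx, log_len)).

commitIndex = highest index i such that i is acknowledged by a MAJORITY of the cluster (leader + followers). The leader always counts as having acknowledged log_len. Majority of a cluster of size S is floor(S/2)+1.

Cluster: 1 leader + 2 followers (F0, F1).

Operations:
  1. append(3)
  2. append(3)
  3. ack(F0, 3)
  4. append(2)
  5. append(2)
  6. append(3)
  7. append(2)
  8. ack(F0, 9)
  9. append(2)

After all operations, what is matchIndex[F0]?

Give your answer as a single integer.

Answer: 9

Derivation:
Op 1: append 3 -> log_len=3
Op 2: append 3 -> log_len=6
Op 3: F0 acks idx 3 -> match: F0=3 F1=0; commitIndex=3
Op 4: append 2 -> log_len=8
Op 5: append 2 -> log_len=10
Op 6: append 3 -> log_len=13
Op 7: append 2 -> log_len=15
Op 8: F0 acks idx 9 -> match: F0=9 F1=0; commitIndex=9
Op 9: append 2 -> log_len=17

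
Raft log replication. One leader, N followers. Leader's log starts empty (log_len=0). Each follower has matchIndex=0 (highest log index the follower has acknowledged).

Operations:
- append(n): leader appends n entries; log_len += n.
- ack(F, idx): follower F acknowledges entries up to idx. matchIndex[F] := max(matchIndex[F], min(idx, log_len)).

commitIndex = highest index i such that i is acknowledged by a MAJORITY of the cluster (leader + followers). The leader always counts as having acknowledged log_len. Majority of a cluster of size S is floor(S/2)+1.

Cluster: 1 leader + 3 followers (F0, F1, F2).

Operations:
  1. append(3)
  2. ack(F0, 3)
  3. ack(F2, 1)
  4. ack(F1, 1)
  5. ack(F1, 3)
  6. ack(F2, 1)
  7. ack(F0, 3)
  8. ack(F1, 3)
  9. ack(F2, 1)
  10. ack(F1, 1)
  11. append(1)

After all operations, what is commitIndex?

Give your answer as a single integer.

Op 1: append 3 -> log_len=3
Op 2: F0 acks idx 3 -> match: F0=3 F1=0 F2=0; commitIndex=0
Op 3: F2 acks idx 1 -> match: F0=3 F1=0 F2=1; commitIndex=1
Op 4: F1 acks idx 1 -> match: F0=3 F1=1 F2=1; commitIndex=1
Op 5: F1 acks idx 3 -> match: F0=3 F1=3 F2=1; commitIndex=3
Op 6: F2 acks idx 1 -> match: F0=3 F1=3 F2=1; commitIndex=3
Op 7: F0 acks idx 3 -> match: F0=3 F1=3 F2=1; commitIndex=3
Op 8: F1 acks idx 3 -> match: F0=3 F1=3 F2=1; commitIndex=3
Op 9: F2 acks idx 1 -> match: F0=3 F1=3 F2=1; commitIndex=3
Op 10: F1 acks idx 1 -> match: F0=3 F1=3 F2=1; commitIndex=3
Op 11: append 1 -> log_len=4

Answer: 3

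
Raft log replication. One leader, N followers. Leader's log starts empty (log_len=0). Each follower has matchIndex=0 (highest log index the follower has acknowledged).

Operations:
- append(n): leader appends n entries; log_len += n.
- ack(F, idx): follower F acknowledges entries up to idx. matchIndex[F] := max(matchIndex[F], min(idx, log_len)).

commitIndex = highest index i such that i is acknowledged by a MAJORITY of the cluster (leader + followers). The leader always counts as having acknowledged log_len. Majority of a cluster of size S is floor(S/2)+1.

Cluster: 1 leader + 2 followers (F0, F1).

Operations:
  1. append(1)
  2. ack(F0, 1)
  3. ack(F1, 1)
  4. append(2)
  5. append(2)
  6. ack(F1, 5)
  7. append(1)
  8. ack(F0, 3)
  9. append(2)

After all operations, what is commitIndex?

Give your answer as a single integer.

Answer: 5

Derivation:
Op 1: append 1 -> log_len=1
Op 2: F0 acks idx 1 -> match: F0=1 F1=0; commitIndex=1
Op 3: F1 acks idx 1 -> match: F0=1 F1=1; commitIndex=1
Op 4: append 2 -> log_len=3
Op 5: append 2 -> log_len=5
Op 6: F1 acks idx 5 -> match: F0=1 F1=5; commitIndex=5
Op 7: append 1 -> log_len=6
Op 8: F0 acks idx 3 -> match: F0=3 F1=5; commitIndex=5
Op 9: append 2 -> log_len=8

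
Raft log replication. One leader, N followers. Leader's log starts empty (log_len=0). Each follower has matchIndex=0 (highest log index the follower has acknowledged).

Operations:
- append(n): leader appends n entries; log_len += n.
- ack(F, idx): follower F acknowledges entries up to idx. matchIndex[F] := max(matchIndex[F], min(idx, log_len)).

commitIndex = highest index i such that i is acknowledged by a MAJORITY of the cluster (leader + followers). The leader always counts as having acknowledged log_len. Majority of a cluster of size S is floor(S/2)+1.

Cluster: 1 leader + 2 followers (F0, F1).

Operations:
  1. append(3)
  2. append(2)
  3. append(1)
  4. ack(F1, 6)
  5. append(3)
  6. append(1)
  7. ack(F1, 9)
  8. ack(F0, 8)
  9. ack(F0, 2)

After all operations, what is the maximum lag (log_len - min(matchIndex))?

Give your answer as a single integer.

Op 1: append 3 -> log_len=3
Op 2: append 2 -> log_len=5
Op 3: append 1 -> log_len=6
Op 4: F1 acks idx 6 -> match: F0=0 F1=6; commitIndex=6
Op 5: append 3 -> log_len=9
Op 6: append 1 -> log_len=10
Op 7: F1 acks idx 9 -> match: F0=0 F1=9; commitIndex=9
Op 8: F0 acks idx 8 -> match: F0=8 F1=9; commitIndex=9
Op 9: F0 acks idx 2 -> match: F0=8 F1=9; commitIndex=9

Answer: 2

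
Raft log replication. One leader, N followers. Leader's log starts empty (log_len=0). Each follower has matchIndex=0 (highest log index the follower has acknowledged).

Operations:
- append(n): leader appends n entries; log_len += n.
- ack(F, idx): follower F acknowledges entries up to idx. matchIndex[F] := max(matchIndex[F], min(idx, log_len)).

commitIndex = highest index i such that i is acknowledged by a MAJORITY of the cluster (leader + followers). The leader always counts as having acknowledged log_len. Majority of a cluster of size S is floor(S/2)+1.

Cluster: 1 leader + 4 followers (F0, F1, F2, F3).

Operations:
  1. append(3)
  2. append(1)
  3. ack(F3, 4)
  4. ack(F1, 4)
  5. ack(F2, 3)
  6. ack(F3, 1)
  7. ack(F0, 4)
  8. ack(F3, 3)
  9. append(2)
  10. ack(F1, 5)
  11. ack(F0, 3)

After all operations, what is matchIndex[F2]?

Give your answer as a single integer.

Answer: 3

Derivation:
Op 1: append 3 -> log_len=3
Op 2: append 1 -> log_len=4
Op 3: F3 acks idx 4 -> match: F0=0 F1=0 F2=0 F3=4; commitIndex=0
Op 4: F1 acks idx 4 -> match: F0=0 F1=4 F2=0 F3=4; commitIndex=4
Op 5: F2 acks idx 3 -> match: F0=0 F1=4 F2=3 F3=4; commitIndex=4
Op 6: F3 acks idx 1 -> match: F0=0 F1=4 F2=3 F3=4; commitIndex=4
Op 7: F0 acks idx 4 -> match: F0=4 F1=4 F2=3 F3=4; commitIndex=4
Op 8: F3 acks idx 3 -> match: F0=4 F1=4 F2=3 F3=4; commitIndex=4
Op 9: append 2 -> log_len=6
Op 10: F1 acks idx 5 -> match: F0=4 F1=5 F2=3 F3=4; commitIndex=4
Op 11: F0 acks idx 3 -> match: F0=4 F1=5 F2=3 F3=4; commitIndex=4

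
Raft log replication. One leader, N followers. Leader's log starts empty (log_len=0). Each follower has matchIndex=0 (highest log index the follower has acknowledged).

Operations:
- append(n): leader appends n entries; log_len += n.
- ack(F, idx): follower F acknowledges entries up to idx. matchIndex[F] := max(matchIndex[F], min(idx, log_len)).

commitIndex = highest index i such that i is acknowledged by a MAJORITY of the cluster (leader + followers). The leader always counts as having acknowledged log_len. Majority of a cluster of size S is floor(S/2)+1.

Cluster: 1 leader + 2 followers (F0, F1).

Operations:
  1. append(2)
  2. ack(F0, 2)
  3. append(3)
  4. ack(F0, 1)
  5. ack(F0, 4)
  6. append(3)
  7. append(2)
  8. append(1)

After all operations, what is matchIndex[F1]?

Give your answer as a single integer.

Answer: 0

Derivation:
Op 1: append 2 -> log_len=2
Op 2: F0 acks idx 2 -> match: F0=2 F1=0; commitIndex=2
Op 3: append 3 -> log_len=5
Op 4: F0 acks idx 1 -> match: F0=2 F1=0; commitIndex=2
Op 5: F0 acks idx 4 -> match: F0=4 F1=0; commitIndex=4
Op 6: append 3 -> log_len=8
Op 7: append 2 -> log_len=10
Op 8: append 1 -> log_len=11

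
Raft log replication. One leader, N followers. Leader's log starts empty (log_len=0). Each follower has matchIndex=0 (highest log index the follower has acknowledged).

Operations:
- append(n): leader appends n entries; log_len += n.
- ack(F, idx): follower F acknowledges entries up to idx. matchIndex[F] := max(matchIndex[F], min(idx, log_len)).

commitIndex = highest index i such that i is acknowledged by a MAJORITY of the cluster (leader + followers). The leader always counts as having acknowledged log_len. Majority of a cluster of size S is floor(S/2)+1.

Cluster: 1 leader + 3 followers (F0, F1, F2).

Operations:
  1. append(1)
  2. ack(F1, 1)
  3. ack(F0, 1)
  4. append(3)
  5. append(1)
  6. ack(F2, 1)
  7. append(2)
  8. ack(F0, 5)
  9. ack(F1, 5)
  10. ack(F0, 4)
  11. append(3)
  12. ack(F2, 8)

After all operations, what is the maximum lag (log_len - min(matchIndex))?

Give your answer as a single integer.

Answer: 5

Derivation:
Op 1: append 1 -> log_len=1
Op 2: F1 acks idx 1 -> match: F0=0 F1=1 F2=0; commitIndex=0
Op 3: F0 acks idx 1 -> match: F0=1 F1=1 F2=0; commitIndex=1
Op 4: append 3 -> log_len=4
Op 5: append 1 -> log_len=5
Op 6: F2 acks idx 1 -> match: F0=1 F1=1 F2=1; commitIndex=1
Op 7: append 2 -> log_len=7
Op 8: F0 acks idx 5 -> match: F0=5 F1=1 F2=1; commitIndex=1
Op 9: F1 acks idx 5 -> match: F0=5 F1=5 F2=1; commitIndex=5
Op 10: F0 acks idx 4 -> match: F0=5 F1=5 F2=1; commitIndex=5
Op 11: append 3 -> log_len=10
Op 12: F2 acks idx 8 -> match: F0=5 F1=5 F2=8; commitIndex=5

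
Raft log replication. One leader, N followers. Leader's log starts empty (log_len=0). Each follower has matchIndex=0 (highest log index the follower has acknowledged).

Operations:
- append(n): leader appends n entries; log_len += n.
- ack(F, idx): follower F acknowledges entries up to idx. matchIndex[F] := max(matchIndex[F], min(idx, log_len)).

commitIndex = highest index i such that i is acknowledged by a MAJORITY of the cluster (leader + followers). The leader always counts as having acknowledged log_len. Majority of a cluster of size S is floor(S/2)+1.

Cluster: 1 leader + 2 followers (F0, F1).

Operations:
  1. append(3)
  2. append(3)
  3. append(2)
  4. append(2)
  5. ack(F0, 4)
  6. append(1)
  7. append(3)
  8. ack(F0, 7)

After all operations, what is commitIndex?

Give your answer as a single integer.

Answer: 7

Derivation:
Op 1: append 3 -> log_len=3
Op 2: append 3 -> log_len=6
Op 3: append 2 -> log_len=8
Op 4: append 2 -> log_len=10
Op 5: F0 acks idx 4 -> match: F0=4 F1=0; commitIndex=4
Op 6: append 1 -> log_len=11
Op 7: append 3 -> log_len=14
Op 8: F0 acks idx 7 -> match: F0=7 F1=0; commitIndex=7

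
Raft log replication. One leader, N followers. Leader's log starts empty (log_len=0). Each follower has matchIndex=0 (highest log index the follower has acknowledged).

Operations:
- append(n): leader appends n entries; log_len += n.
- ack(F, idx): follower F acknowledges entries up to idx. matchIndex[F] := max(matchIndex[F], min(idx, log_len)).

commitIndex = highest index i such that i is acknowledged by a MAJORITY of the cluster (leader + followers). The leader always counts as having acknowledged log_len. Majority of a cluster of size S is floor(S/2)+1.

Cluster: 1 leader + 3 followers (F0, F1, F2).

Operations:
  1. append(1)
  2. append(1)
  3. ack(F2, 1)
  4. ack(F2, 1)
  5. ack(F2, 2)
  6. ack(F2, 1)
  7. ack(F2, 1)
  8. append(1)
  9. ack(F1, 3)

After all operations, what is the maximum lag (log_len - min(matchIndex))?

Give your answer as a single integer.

Op 1: append 1 -> log_len=1
Op 2: append 1 -> log_len=2
Op 3: F2 acks idx 1 -> match: F0=0 F1=0 F2=1; commitIndex=0
Op 4: F2 acks idx 1 -> match: F0=0 F1=0 F2=1; commitIndex=0
Op 5: F2 acks idx 2 -> match: F0=0 F1=0 F2=2; commitIndex=0
Op 6: F2 acks idx 1 -> match: F0=0 F1=0 F2=2; commitIndex=0
Op 7: F2 acks idx 1 -> match: F0=0 F1=0 F2=2; commitIndex=0
Op 8: append 1 -> log_len=3
Op 9: F1 acks idx 3 -> match: F0=0 F1=3 F2=2; commitIndex=2

Answer: 3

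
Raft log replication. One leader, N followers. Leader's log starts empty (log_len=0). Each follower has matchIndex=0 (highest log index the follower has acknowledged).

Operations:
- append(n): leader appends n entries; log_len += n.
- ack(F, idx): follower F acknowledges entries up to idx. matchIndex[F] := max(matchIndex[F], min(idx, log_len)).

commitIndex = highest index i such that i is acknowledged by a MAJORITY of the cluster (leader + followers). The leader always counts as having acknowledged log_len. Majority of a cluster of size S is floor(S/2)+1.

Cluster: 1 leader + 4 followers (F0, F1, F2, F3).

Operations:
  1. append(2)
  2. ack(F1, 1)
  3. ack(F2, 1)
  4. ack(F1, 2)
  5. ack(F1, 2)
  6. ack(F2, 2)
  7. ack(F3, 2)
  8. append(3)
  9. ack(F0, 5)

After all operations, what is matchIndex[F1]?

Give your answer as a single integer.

Answer: 2

Derivation:
Op 1: append 2 -> log_len=2
Op 2: F1 acks idx 1 -> match: F0=0 F1=1 F2=0 F3=0; commitIndex=0
Op 3: F2 acks idx 1 -> match: F0=0 F1=1 F2=1 F3=0; commitIndex=1
Op 4: F1 acks idx 2 -> match: F0=0 F1=2 F2=1 F3=0; commitIndex=1
Op 5: F1 acks idx 2 -> match: F0=0 F1=2 F2=1 F3=0; commitIndex=1
Op 6: F2 acks idx 2 -> match: F0=0 F1=2 F2=2 F3=0; commitIndex=2
Op 7: F3 acks idx 2 -> match: F0=0 F1=2 F2=2 F3=2; commitIndex=2
Op 8: append 3 -> log_len=5
Op 9: F0 acks idx 5 -> match: F0=5 F1=2 F2=2 F3=2; commitIndex=2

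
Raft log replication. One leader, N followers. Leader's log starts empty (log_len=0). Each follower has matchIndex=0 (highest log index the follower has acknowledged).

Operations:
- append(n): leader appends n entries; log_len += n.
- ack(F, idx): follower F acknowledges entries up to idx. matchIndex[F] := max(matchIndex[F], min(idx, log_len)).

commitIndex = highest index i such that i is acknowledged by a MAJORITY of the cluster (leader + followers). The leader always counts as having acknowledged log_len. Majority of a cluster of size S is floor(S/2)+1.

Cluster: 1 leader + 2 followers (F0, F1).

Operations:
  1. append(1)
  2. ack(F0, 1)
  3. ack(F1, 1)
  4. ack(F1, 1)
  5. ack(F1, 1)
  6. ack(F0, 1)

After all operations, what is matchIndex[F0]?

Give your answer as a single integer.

Answer: 1

Derivation:
Op 1: append 1 -> log_len=1
Op 2: F0 acks idx 1 -> match: F0=1 F1=0; commitIndex=1
Op 3: F1 acks idx 1 -> match: F0=1 F1=1; commitIndex=1
Op 4: F1 acks idx 1 -> match: F0=1 F1=1; commitIndex=1
Op 5: F1 acks idx 1 -> match: F0=1 F1=1; commitIndex=1
Op 6: F0 acks idx 1 -> match: F0=1 F1=1; commitIndex=1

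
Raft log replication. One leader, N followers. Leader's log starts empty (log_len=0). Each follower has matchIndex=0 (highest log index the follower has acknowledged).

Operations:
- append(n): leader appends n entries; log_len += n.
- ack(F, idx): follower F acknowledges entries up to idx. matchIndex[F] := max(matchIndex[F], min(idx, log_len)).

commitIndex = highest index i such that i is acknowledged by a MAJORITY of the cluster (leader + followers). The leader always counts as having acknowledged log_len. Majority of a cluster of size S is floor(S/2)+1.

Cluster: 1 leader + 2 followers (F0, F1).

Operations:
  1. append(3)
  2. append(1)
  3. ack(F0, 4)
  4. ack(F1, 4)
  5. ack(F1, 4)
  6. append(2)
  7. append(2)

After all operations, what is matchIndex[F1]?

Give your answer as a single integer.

Op 1: append 3 -> log_len=3
Op 2: append 1 -> log_len=4
Op 3: F0 acks idx 4 -> match: F0=4 F1=0; commitIndex=4
Op 4: F1 acks idx 4 -> match: F0=4 F1=4; commitIndex=4
Op 5: F1 acks idx 4 -> match: F0=4 F1=4; commitIndex=4
Op 6: append 2 -> log_len=6
Op 7: append 2 -> log_len=8

Answer: 4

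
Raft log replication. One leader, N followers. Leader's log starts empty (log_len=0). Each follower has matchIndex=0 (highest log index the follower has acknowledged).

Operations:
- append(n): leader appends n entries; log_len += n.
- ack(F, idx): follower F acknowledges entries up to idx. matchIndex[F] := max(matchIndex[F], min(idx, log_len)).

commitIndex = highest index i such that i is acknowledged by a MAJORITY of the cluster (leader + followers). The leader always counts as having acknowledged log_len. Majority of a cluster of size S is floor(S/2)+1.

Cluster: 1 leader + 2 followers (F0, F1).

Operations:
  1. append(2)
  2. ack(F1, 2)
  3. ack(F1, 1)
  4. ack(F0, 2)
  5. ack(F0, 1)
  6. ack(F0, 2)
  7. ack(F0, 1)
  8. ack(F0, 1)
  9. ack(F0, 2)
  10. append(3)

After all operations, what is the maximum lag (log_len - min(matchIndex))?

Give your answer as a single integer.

Op 1: append 2 -> log_len=2
Op 2: F1 acks idx 2 -> match: F0=0 F1=2; commitIndex=2
Op 3: F1 acks idx 1 -> match: F0=0 F1=2; commitIndex=2
Op 4: F0 acks idx 2 -> match: F0=2 F1=2; commitIndex=2
Op 5: F0 acks idx 1 -> match: F0=2 F1=2; commitIndex=2
Op 6: F0 acks idx 2 -> match: F0=2 F1=2; commitIndex=2
Op 7: F0 acks idx 1 -> match: F0=2 F1=2; commitIndex=2
Op 8: F0 acks idx 1 -> match: F0=2 F1=2; commitIndex=2
Op 9: F0 acks idx 2 -> match: F0=2 F1=2; commitIndex=2
Op 10: append 3 -> log_len=5

Answer: 3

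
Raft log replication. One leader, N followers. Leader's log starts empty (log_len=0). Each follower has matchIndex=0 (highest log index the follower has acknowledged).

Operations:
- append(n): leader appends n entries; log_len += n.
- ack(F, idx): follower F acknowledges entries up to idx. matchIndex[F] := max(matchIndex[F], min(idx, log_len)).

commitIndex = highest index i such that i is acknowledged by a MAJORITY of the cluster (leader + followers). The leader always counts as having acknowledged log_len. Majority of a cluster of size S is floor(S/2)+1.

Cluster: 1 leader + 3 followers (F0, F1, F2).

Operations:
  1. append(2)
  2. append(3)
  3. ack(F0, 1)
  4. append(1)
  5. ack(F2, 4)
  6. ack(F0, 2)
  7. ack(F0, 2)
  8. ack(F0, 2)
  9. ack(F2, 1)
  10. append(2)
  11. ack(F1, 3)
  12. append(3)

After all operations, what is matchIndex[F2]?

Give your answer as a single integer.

Op 1: append 2 -> log_len=2
Op 2: append 3 -> log_len=5
Op 3: F0 acks idx 1 -> match: F0=1 F1=0 F2=0; commitIndex=0
Op 4: append 1 -> log_len=6
Op 5: F2 acks idx 4 -> match: F0=1 F1=0 F2=4; commitIndex=1
Op 6: F0 acks idx 2 -> match: F0=2 F1=0 F2=4; commitIndex=2
Op 7: F0 acks idx 2 -> match: F0=2 F1=0 F2=4; commitIndex=2
Op 8: F0 acks idx 2 -> match: F0=2 F1=0 F2=4; commitIndex=2
Op 9: F2 acks idx 1 -> match: F0=2 F1=0 F2=4; commitIndex=2
Op 10: append 2 -> log_len=8
Op 11: F1 acks idx 3 -> match: F0=2 F1=3 F2=4; commitIndex=3
Op 12: append 3 -> log_len=11

Answer: 4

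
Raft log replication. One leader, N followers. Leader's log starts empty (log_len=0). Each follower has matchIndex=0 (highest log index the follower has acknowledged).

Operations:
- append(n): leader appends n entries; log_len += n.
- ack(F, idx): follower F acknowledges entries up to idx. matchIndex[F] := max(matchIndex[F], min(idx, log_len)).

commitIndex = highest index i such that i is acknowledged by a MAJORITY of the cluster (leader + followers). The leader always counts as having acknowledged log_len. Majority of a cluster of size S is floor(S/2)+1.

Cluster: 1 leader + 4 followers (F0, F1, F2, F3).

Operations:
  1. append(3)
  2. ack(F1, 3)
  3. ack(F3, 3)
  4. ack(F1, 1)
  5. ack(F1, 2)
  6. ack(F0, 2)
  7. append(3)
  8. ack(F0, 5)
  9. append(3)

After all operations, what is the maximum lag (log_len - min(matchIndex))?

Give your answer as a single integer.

Op 1: append 3 -> log_len=3
Op 2: F1 acks idx 3 -> match: F0=0 F1=3 F2=0 F3=0; commitIndex=0
Op 3: F3 acks idx 3 -> match: F0=0 F1=3 F2=0 F3=3; commitIndex=3
Op 4: F1 acks idx 1 -> match: F0=0 F1=3 F2=0 F3=3; commitIndex=3
Op 5: F1 acks idx 2 -> match: F0=0 F1=3 F2=0 F3=3; commitIndex=3
Op 6: F0 acks idx 2 -> match: F0=2 F1=3 F2=0 F3=3; commitIndex=3
Op 7: append 3 -> log_len=6
Op 8: F0 acks idx 5 -> match: F0=5 F1=3 F2=0 F3=3; commitIndex=3
Op 9: append 3 -> log_len=9

Answer: 9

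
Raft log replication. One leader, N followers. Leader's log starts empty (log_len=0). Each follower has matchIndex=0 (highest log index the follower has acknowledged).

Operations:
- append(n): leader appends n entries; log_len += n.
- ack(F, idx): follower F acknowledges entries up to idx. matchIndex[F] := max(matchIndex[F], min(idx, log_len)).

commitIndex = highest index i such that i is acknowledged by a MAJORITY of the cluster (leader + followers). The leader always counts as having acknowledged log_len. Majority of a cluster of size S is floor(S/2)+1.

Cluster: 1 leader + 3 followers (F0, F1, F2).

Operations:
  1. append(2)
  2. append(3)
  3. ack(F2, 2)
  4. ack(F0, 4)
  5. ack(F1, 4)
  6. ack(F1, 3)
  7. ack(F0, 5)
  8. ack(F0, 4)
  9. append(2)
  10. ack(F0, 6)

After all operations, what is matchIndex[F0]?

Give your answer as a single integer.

Op 1: append 2 -> log_len=2
Op 2: append 3 -> log_len=5
Op 3: F2 acks idx 2 -> match: F0=0 F1=0 F2=2; commitIndex=0
Op 4: F0 acks idx 4 -> match: F0=4 F1=0 F2=2; commitIndex=2
Op 5: F1 acks idx 4 -> match: F0=4 F1=4 F2=2; commitIndex=4
Op 6: F1 acks idx 3 -> match: F0=4 F1=4 F2=2; commitIndex=4
Op 7: F0 acks idx 5 -> match: F0=5 F1=4 F2=2; commitIndex=4
Op 8: F0 acks idx 4 -> match: F0=5 F1=4 F2=2; commitIndex=4
Op 9: append 2 -> log_len=7
Op 10: F0 acks idx 6 -> match: F0=6 F1=4 F2=2; commitIndex=4

Answer: 6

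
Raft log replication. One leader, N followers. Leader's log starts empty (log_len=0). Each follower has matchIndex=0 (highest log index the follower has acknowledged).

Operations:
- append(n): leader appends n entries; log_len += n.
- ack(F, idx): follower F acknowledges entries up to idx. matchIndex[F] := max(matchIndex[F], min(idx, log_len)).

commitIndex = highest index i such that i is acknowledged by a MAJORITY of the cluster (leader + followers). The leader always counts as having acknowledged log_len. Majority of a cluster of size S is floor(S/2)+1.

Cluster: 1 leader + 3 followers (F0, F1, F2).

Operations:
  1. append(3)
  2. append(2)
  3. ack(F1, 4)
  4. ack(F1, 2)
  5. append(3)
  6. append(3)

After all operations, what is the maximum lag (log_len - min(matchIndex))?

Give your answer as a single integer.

Answer: 11

Derivation:
Op 1: append 3 -> log_len=3
Op 2: append 2 -> log_len=5
Op 3: F1 acks idx 4 -> match: F0=0 F1=4 F2=0; commitIndex=0
Op 4: F1 acks idx 2 -> match: F0=0 F1=4 F2=0; commitIndex=0
Op 5: append 3 -> log_len=8
Op 6: append 3 -> log_len=11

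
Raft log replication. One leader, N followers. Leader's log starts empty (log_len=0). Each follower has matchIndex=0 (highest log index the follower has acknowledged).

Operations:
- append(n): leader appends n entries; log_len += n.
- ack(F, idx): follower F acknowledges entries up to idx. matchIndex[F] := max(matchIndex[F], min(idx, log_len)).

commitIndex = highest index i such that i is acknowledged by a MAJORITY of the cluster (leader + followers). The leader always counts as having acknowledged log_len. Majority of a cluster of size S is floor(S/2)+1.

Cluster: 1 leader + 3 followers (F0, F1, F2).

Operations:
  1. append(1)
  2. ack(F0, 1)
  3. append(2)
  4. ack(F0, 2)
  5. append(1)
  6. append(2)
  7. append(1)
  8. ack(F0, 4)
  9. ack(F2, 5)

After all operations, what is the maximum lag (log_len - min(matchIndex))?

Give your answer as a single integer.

Answer: 7

Derivation:
Op 1: append 1 -> log_len=1
Op 2: F0 acks idx 1 -> match: F0=1 F1=0 F2=0; commitIndex=0
Op 3: append 2 -> log_len=3
Op 4: F0 acks idx 2 -> match: F0=2 F1=0 F2=0; commitIndex=0
Op 5: append 1 -> log_len=4
Op 6: append 2 -> log_len=6
Op 7: append 1 -> log_len=7
Op 8: F0 acks idx 4 -> match: F0=4 F1=0 F2=0; commitIndex=0
Op 9: F2 acks idx 5 -> match: F0=4 F1=0 F2=5; commitIndex=4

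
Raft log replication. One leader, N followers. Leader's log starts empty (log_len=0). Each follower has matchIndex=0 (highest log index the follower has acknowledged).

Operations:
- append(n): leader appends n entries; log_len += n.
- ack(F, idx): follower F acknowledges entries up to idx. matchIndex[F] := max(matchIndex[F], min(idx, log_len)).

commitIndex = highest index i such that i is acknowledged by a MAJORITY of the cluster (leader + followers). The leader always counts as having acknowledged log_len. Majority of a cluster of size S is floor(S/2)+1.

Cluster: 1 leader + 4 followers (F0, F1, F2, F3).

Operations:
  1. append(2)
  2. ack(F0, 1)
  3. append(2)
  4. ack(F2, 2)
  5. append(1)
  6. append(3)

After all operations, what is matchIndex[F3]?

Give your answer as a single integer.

Op 1: append 2 -> log_len=2
Op 2: F0 acks idx 1 -> match: F0=1 F1=0 F2=0 F3=0; commitIndex=0
Op 3: append 2 -> log_len=4
Op 4: F2 acks idx 2 -> match: F0=1 F1=0 F2=2 F3=0; commitIndex=1
Op 5: append 1 -> log_len=5
Op 6: append 3 -> log_len=8

Answer: 0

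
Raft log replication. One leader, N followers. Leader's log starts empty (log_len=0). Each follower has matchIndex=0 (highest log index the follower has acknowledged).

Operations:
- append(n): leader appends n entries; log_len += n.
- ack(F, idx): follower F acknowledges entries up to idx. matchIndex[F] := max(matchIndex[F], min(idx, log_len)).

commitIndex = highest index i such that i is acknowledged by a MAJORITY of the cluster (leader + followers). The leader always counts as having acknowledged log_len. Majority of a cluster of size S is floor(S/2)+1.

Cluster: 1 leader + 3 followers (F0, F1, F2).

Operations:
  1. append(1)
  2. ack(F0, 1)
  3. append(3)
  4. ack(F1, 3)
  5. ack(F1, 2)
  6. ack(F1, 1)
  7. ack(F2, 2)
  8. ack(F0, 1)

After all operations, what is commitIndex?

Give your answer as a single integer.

Op 1: append 1 -> log_len=1
Op 2: F0 acks idx 1 -> match: F0=1 F1=0 F2=0; commitIndex=0
Op 3: append 3 -> log_len=4
Op 4: F1 acks idx 3 -> match: F0=1 F1=3 F2=0; commitIndex=1
Op 5: F1 acks idx 2 -> match: F0=1 F1=3 F2=0; commitIndex=1
Op 6: F1 acks idx 1 -> match: F0=1 F1=3 F2=0; commitIndex=1
Op 7: F2 acks idx 2 -> match: F0=1 F1=3 F2=2; commitIndex=2
Op 8: F0 acks idx 1 -> match: F0=1 F1=3 F2=2; commitIndex=2

Answer: 2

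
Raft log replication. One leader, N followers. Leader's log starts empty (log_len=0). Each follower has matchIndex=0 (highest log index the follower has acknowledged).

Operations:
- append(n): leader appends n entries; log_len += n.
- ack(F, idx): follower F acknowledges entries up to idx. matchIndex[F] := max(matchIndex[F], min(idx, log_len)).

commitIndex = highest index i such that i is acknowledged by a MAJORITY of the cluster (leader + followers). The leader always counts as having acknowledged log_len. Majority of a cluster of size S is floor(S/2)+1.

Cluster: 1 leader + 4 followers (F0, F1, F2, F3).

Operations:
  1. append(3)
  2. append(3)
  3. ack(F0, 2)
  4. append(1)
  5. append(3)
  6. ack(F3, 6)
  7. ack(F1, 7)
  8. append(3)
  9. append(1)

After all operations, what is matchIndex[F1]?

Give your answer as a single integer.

Op 1: append 3 -> log_len=3
Op 2: append 3 -> log_len=6
Op 3: F0 acks idx 2 -> match: F0=2 F1=0 F2=0 F3=0; commitIndex=0
Op 4: append 1 -> log_len=7
Op 5: append 3 -> log_len=10
Op 6: F3 acks idx 6 -> match: F0=2 F1=0 F2=0 F3=6; commitIndex=2
Op 7: F1 acks idx 7 -> match: F0=2 F1=7 F2=0 F3=6; commitIndex=6
Op 8: append 3 -> log_len=13
Op 9: append 1 -> log_len=14

Answer: 7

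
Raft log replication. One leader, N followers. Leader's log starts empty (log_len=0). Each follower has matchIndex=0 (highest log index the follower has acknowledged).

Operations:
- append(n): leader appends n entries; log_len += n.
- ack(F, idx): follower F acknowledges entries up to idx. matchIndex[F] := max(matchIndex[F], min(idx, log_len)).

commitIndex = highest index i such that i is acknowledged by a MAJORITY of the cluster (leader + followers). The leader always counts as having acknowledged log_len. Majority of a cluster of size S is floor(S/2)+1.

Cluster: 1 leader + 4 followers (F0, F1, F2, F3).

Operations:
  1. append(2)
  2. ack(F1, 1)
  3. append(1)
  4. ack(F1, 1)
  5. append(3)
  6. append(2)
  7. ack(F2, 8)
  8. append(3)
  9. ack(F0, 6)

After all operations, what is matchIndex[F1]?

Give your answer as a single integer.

Op 1: append 2 -> log_len=2
Op 2: F1 acks idx 1 -> match: F0=0 F1=1 F2=0 F3=0; commitIndex=0
Op 3: append 1 -> log_len=3
Op 4: F1 acks idx 1 -> match: F0=0 F1=1 F2=0 F3=0; commitIndex=0
Op 5: append 3 -> log_len=6
Op 6: append 2 -> log_len=8
Op 7: F2 acks idx 8 -> match: F0=0 F1=1 F2=8 F3=0; commitIndex=1
Op 8: append 3 -> log_len=11
Op 9: F0 acks idx 6 -> match: F0=6 F1=1 F2=8 F3=0; commitIndex=6

Answer: 1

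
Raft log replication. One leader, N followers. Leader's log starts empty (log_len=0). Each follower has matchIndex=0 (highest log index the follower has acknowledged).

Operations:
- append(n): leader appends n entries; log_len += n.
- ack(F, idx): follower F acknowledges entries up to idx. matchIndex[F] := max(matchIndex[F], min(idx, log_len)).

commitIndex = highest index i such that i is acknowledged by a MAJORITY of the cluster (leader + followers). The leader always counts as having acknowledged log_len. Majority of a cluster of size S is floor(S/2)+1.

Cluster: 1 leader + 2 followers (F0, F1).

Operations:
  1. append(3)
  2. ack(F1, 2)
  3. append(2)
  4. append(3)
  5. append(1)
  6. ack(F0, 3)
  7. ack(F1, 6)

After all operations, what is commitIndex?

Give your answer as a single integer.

Answer: 6

Derivation:
Op 1: append 3 -> log_len=3
Op 2: F1 acks idx 2 -> match: F0=0 F1=2; commitIndex=2
Op 3: append 2 -> log_len=5
Op 4: append 3 -> log_len=8
Op 5: append 1 -> log_len=9
Op 6: F0 acks idx 3 -> match: F0=3 F1=2; commitIndex=3
Op 7: F1 acks idx 6 -> match: F0=3 F1=6; commitIndex=6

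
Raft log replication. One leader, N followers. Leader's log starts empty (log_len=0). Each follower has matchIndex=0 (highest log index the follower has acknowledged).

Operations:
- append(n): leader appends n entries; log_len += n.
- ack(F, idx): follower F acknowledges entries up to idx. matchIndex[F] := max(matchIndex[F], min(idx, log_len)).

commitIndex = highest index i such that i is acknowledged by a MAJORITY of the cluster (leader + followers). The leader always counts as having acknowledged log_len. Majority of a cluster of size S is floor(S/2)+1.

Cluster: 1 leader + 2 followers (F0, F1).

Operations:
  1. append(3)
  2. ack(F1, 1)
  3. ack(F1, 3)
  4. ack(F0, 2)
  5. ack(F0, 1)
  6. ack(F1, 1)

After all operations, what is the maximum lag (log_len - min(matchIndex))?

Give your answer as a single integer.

Op 1: append 3 -> log_len=3
Op 2: F1 acks idx 1 -> match: F0=0 F1=1; commitIndex=1
Op 3: F1 acks idx 3 -> match: F0=0 F1=3; commitIndex=3
Op 4: F0 acks idx 2 -> match: F0=2 F1=3; commitIndex=3
Op 5: F0 acks idx 1 -> match: F0=2 F1=3; commitIndex=3
Op 6: F1 acks idx 1 -> match: F0=2 F1=3; commitIndex=3

Answer: 1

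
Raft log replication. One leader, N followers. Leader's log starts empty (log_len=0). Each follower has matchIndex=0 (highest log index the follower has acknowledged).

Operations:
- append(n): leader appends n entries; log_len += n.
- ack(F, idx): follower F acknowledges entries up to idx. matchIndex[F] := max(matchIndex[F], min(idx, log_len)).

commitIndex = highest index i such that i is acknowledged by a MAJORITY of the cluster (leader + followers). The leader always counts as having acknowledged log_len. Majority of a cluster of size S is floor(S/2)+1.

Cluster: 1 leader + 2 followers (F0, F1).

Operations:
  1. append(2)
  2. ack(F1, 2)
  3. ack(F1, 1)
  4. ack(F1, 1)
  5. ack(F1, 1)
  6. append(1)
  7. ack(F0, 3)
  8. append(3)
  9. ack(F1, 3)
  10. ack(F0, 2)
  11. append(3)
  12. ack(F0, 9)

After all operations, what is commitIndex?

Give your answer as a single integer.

Answer: 9

Derivation:
Op 1: append 2 -> log_len=2
Op 2: F1 acks idx 2 -> match: F0=0 F1=2; commitIndex=2
Op 3: F1 acks idx 1 -> match: F0=0 F1=2; commitIndex=2
Op 4: F1 acks idx 1 -> match: F0=0 F1=2; commitIndex=2
Op 5: F1 acks idx 1 -> match: F0=0 F1=2; commitIndex=2
Op 6: append 1 -> log_len=3
Op 7: F0 acks idx 3 -> match: F0=3 F1=2; commitIndex=3
Op 8: append 3 -> log_len=6
Op 9: F1 acks idx 3 -> match: F0=3 F1=3; commitIndex=3
Op 10: F0 acks idx 2 -> match: F0=3 F1=3; commitIndex=3
Op 11: append 3 -> log_len=9
Op 12: F0 acks idx 9 -> match: F0=9 F1=3; commitIndex=9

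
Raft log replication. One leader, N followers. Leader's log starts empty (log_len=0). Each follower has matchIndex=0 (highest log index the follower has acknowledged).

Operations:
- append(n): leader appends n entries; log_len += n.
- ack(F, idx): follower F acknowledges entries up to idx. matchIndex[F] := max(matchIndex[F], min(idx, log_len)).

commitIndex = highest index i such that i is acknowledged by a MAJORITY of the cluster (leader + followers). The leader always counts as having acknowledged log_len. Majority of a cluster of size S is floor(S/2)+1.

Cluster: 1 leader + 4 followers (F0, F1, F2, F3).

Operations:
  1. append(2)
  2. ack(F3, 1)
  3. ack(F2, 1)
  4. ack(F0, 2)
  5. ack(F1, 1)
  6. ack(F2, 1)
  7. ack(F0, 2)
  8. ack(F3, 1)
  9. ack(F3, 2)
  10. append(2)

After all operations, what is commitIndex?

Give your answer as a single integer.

Answer: 2

Derivation:
Op 1: append 2 -> log_len=2
Op 2: F3 acks idx 1 -> match: F0=0 F1=0 F2=0 F3=1; commitIndex=0
Op 3: F2 acks idx 1 -> match: F0=0 F1=0 F2=1 F3=1; commitIndex=1
Op 4: F0 acks idx 2 -> match: F0=2 F1=0 F2=1 F3=1; commitIndex=1
Op 5: F1 acks idx 1 -> match: F0=2 F1=1 F2=1 F3=1; commitIndex=1
Op 6: F2 acks idx 1 -> match: F0=2 F1=1 F2=1 F3=1; commitIndex=1
Op 7: F0 acks idx 2 -> match: F0=2 F1=1 F2=1 F3=1; commitIndex=1
Op 8: F3 acks idx 1 -> match: F0=2 F1=1 F2=1 F3=1; commitIndex=1
Op 9: F3 acks idx 2 -> match: F0=2 F1=1 F2=1 F3=2; commitIndex=2
Op 10: append 2 -> log_len=4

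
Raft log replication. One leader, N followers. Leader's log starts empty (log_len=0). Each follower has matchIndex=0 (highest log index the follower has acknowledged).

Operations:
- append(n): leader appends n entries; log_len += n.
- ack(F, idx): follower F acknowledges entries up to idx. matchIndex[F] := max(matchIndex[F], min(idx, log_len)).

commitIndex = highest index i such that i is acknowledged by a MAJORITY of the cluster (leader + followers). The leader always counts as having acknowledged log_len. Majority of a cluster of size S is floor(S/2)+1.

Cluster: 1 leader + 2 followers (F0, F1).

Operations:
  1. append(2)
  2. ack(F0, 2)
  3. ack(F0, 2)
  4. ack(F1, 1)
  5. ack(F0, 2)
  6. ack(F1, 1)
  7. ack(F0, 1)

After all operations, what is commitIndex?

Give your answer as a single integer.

Op 1: append 2 -> log_len=2
Op 2: F0 acks idx 2 -> match: F0=2 F1=0; commitIndex=2
Op 3: F0 acks idx 2 -> match: F0=2 F1=0; commitIndex=2
Op 4: F1 acks idx 1 -> match: F0=2 F1=1; commitIndex=2
Op 5: F0 acks idx 2 -> match: F0=2 F1=1; commitIndex=2
Op 6: F1 acks idx 1 -> match: F0=2 F1=1; commitIndex=2
Op 7: F0 acks idx 1 -> match: F0=2 F1=1; commitIndex=2

Answer: 2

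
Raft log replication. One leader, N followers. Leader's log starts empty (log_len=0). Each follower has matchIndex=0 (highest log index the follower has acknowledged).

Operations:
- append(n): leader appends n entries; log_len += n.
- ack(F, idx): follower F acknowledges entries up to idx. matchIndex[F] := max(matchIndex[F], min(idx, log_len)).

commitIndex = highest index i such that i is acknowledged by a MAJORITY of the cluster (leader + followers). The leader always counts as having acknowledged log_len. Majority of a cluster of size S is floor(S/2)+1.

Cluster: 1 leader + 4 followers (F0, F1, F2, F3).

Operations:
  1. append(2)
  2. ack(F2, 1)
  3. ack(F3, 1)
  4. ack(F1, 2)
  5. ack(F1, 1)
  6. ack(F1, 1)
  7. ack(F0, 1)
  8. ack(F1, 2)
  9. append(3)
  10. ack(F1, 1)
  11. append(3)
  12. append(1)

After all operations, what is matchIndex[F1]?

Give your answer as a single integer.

Op 1: append 2 -> log_len=2
Op 2: F2 acks idx 1 -> match: F0=0 F1=0 F2=1 F3=0; commitIndex=0
Op 3: F3 acks idx 1 -> match: F0=0 F1=0 F2=1 F3=1; commitIndex=1
Op 4: F1 acks idx 2 -> match: F0=0 F1=2 F2=1 F3=1; commitIndex=1
Op 5: F1 acks idx 1 -> match: F0=0 F1=2 F2=1 F3=1; commitIndex=1
Op 6: F1 acks idx 1 -> match: F0=0 F1=2 F2=1 F3=1; commitIndex=1
Op 7: F0 acks idx 1 -> match: F0=1 F1=2 F2=1 F3=1; commitIndex=1
Op 8: F1 acks idx 2 -> match: F0=1 F1=2 F2=1 F3=1; commitIndex=1
Op 9: append 3 -> log_len=5
Op 10: F1 acks idx 1 -> match: F0=1 F1=2 F2=1 F3=1; commitIndex=1
Op 11: append 3 -> log_len=8
Op 12: append 1 -> log_len=9

Answer: 2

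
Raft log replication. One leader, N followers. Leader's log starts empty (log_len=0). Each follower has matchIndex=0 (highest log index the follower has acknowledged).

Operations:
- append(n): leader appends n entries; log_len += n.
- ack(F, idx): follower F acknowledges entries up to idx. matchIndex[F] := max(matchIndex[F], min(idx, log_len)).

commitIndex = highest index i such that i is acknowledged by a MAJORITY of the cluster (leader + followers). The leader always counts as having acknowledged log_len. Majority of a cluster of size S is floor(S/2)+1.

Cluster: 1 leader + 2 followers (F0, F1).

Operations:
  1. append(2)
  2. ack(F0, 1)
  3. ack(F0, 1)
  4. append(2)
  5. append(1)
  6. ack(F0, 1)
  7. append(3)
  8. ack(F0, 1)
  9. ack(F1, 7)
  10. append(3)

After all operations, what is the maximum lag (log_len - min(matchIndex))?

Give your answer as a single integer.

Op 1: append 2 -> log_len=2
Op 2: F0 acks idx 1 -> match: F0=1 F1=0; commitIndex=1
Op 3: F0 acks idx 1 -> match: F0=1 F1=0; commitIndex=1
Op 4: append 2 -> log_len=4
Op 5: append 1 -> log_len=5
Op 6: F0 acks idx 1 -> match: F0=1 F1=0; commitIndex=1
Op 7: append 3 -> log_len=8
Op 8: F0 acks idx 1 -> match: F0=1 F1=0; commitIndex=1
Op 9: F1 acks idx 7 -> match: F0=1 F1=7; commitIndex=7
Op 10: append 3 -> log_len=11

Answer: 10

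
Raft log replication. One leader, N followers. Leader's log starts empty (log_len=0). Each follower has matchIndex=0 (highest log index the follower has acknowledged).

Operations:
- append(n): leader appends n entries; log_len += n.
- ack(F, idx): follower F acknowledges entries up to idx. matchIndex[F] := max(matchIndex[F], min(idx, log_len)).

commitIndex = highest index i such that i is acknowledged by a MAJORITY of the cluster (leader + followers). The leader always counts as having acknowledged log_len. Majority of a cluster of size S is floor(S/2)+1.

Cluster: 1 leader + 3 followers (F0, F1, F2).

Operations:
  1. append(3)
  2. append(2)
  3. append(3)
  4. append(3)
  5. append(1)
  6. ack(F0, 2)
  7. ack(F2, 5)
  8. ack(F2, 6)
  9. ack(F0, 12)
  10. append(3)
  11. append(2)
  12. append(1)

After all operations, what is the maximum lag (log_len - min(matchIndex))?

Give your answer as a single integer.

Op 1: append 3 -> log_len=3
Op 2: append 2 -> log_len=5
Op 3: append 3 -> log_len=8
Op 4: append 3 -> log_len=11
Op 5: append 1 -> log_len=12
Op 6: F0 acks idx 2 -> match: F0=2 F1=0 F2=0; commitIndex=0
Op 7: F2 acks idx 5 -> match: F0=2 F1=0 F2=5; commitIndex=2
Op 8: F2 acks idx 6 -> match: F0=2 F1=0 F2=6; commitIndex=2
Op 9: F0 acks idx 12 -> match: F0=12 F1=0 F2=6; commitIndex=6
Op 10: append 3 -> log_len=15
Op 11: append 2 -> log_len=17
Op 12: append 1 -> log_len=18

Answer: 18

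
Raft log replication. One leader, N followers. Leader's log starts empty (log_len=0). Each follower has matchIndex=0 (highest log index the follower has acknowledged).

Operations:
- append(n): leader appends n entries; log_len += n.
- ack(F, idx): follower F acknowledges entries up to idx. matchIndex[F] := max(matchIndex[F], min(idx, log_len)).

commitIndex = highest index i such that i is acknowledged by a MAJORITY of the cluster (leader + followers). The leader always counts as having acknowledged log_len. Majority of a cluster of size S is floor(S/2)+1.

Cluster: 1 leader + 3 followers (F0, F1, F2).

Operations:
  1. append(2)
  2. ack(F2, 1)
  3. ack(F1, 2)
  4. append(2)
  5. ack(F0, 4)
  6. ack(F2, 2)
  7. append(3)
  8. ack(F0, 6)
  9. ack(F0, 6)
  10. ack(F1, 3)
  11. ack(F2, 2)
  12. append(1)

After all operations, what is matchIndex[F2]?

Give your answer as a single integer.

Answer: 2

Derivation:
Op 1: append 2 -> log_len=2
Op 2: F2 acks idx 1 -> match: F0=0 F1=0 F2=1; commitIndex=0
Op 3: F1 acks idx 2 -> match: F0=0 F1=2 F2=1; commitIndex=1
Op 4: append 2 -> log_len=4
Op 5: F0 acks idx 4 -> match: F0=4 F1=2 F2=1; commitIndex=2
Op 6: F2 acks idx 2 -> match: F0=4 F1=2 F2=2; commitIndex=2
Op 7: append 3 -> log_len=7
Op 8: F0 acks idx 6 -> match: F0=6 F1=2 F2=2; commitIndex=2
Op 9: F0 acks idx 6 -> match: F0=6 F1=2 F2=2; commitIndex=2
Op 10: F1 acks idx 3 -> match: F0=6 F1=3 F2=2; commitIndex=3
Op 11: F2 acks idx 2 -> match: F0=6 F1=3 F2=2; commitIndex=3
Op 12: append 1 -> log_len=8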